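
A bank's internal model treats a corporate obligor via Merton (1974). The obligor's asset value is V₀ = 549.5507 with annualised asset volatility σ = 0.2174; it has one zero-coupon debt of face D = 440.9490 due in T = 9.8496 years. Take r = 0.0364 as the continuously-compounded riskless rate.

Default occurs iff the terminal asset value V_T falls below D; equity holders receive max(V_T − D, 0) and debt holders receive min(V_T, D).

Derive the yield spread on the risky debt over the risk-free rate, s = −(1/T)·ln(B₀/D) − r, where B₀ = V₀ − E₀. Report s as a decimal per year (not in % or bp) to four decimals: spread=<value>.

spread=0.0104

d₁ = [ln(V₀/D) + (r + σ²/2)T] / (σ√T)
   = [ln(549.5507/440.9490) + (0.0364 + 0.5·0.2174²)·9.8496] / (0.2174·√9.8496)
   = [0.220172 + 0.591285] / 0.682290 = 1.189314
d₂ = d₁ − σ√T = 1.189314 − 0.682290 = 0.507025
N(d₁) = 0.882842,  N(d₂) = 0.693931,  e^(−rT) = 0.698706
E₀ = V₀·N(d₁) − D·e^(−rT)·N(d₂)
   = 549.5507·0.882842 − 440.9490·0.698706·0.693931 = 271.370640
B₀ = V₀ − E₀ = 549.5507 − 271.370640 = 278.180060
spread = −(1/T)·ln(B₀/D) − r = −(1/9.8496)·ln(278.180060/440.9490) − 0.0364 = 0.01036947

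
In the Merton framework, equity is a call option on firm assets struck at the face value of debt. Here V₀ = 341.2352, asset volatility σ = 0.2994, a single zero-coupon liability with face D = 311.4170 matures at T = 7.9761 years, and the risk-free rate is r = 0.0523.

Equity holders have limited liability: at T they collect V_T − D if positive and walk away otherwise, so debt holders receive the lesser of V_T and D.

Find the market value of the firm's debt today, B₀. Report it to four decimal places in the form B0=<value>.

d₁ = [ln(V₀/D) + (r + σ²/2)T] / (σ√T)
   = [ln(341.2352/311.4170) + (0.0523 + 0.5·0.2994²)·7.9761] / (0.2994·√7.9761)
   = [0.091439 + 0.774640] / 0.845565 = 1.024261
d₂ = d₁ − σ√T = 1.024261 − 0.845565 = 0.178696
N(d₁) = 0.847144,  N(d₂) = 0.570912,  e^(−rT) = 0.658922
E₀ = V₀·N(d₁) − D·e^(−rT)·N(d₂)
   = 341.2352·0.847144 − 311.4170·0.658922·0.570912 = 171.924533
B₀ = V₀ − E₀ = 341.2352 − 171.924533 = 169.310667

B0=169.3107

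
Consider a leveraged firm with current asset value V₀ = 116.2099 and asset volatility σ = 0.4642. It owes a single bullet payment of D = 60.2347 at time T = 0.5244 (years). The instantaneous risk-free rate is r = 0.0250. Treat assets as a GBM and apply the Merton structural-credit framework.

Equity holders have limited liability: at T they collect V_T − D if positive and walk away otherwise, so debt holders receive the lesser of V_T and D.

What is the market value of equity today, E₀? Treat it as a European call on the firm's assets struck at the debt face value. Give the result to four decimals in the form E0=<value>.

E0=56.9982

d₁ = [ln(V₀/D) + (r + σ²/2)T] / (σ√T)
   = [ln(116.2099/60.2347) + (0.0250 + 0.5·0.4642²)·0.5244] / (0.4642·√0.5244)
   = [0.657149 + 0.069609] / 0.336153 = 2.161990
d₂ = d₁ − σ√T = 2.161990 − 0.336153 = 1.825838
N(d₁) = 0.984691,  N(d₂) = 0.966063,  e^(−rT) = 0.986976
E₀ = V₀·N(d₁) − D·e^(−rT)·N(d₂)
   = 116.2099·0.984691 − 60.2347·0.986976·0.966063 = 56.998194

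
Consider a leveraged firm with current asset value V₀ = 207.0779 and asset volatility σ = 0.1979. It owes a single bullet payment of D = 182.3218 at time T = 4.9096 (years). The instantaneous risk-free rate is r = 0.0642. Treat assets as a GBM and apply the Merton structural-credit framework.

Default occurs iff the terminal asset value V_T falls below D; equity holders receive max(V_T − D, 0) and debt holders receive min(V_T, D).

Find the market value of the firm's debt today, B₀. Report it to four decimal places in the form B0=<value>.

B0=127.1621

d₁ = [ln(V₀/D) + (r + σ²/2)T] / (σ√T)
   = [ln(207.0779/182.3218) + (0.0642 + 0.5·0.1979²)·4.9096] / (0.1979·√4.9096)
   = [0.127322 + 0.411337] / 0.438499 = 1.228415
d₂ = d₁ − σ√T = 1.228415 − 0.438499 = 0.789915
N(d₁) = 0.890354,  N(d₂) = 0.785211,  e^(−rT) = 0.729646
E₀ = V₀·N(d₁) − D·e^(−rT)·N(d₂)
   = 207.0779·0.890354 − 182.3218·0.729646·0.785211 = 79.915792
B₀ = V₀ − E₀ = 207.0779 − 79.915792 = 127.162108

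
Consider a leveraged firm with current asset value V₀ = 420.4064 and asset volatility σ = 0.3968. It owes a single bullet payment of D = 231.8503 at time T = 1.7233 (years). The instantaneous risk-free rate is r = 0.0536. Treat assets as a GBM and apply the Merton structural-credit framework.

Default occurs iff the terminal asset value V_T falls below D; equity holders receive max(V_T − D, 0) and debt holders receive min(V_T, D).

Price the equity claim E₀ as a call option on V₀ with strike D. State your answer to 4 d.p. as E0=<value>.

d₁ = [ln(V₀/D) + (r + σ²/2)T] / (σ√T)
   = [ln(420.4064/231.8503) + (0.0536 + 0.5·0.3968²)·1.7233] / (0.3968·√1.7233)
   = [0.595130 + 0.228036] / 0.520897 = 1.580284
d₂ = d₁ − σ√T = 1.580284 − 0.520897 = 1.059387
N(d₁) = 0.942979,  N(d₂) = 0.855288,  e^(−rT) = 0.911769
E₀ = V₀·N(d₁) − D·e^(−rT)·N(d₂)
   = 420.4064·0.942979 − 231.8503·0.911769·0.855288 = 215.631778

E0=215.6318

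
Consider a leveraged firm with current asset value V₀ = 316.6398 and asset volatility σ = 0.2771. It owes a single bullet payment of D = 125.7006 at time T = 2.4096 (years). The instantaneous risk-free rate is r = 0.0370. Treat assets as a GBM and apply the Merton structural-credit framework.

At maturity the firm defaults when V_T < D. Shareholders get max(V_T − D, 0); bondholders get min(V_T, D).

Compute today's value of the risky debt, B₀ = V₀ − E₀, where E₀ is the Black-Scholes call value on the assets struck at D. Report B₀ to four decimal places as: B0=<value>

B0=114.7282

d₁ = [ln(V₀/D) + (r + σ²/2)T] / (σ√T)
   = [ln(316.6398/125.7006) + (0.0370 + 0.5·0.2771²)·2.4096] / (0.2771·√2.4096)
   = [0.923862 + 0.181665] / 0.430139 = 2.570161
d₂ = d₁ − σ√T = 2.570161 − 0.430139 = 2.140022
N(d₁) = 0.994917,  N(d₂) = 0.983824,  e^(−rT) = 0.914704
E₀ = V₀·N(d₁) − D·e^(−rT)·N(d₂)
   = 316.6398·0.994917 − 125.7006·0.914704·0.983824 = 201.911621
B₀ = V₀ − E₀ = 316.6398 − 201.911621 = 114.728179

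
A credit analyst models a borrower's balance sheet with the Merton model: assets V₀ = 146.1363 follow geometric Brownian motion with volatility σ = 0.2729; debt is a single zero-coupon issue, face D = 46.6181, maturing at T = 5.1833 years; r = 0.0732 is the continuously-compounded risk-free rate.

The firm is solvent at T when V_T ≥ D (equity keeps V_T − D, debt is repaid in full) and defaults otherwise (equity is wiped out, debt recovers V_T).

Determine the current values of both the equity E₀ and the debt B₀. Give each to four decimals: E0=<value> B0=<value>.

d₁ = [ln(V₀/D) + (r + σ²/2)T] / (σ√T)
   = [ln(146.1363/46.6181) + (0.0732 + 0.5·0.2729²)·5.1833] / (0.2729·√5.1833)
   = [1.142551 + 0.572429] / 0.621308 = 2.760275
d₂ = d₁ − σ√T = 2.760275 − 0.621308 = 2.138967
N(d₁) = 0.997112,  N(d₂) = 0.983781,  e^(−rT) = 0.684260
E₀ = V₀·N(d₁) − D·e^(−rT)·N(d₂)
   = 146.1363·0.997112 − 46.6181·0.684260·0.983781 = 114.332791
B₀ = V₀ − E₀ = 146.1363 − 114.332791 = 31.803509

E0=114.3328 B0=31.8035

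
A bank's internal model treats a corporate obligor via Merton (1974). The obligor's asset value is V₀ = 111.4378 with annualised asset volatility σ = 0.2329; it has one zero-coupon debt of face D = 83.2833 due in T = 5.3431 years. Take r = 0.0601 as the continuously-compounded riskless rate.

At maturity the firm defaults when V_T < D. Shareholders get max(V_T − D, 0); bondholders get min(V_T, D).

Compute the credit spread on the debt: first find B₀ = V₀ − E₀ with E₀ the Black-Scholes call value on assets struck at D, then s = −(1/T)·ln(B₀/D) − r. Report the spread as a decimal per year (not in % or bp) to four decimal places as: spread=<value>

d₁ = [ln(V₀/D) + (r + σ²/2)T] / (σ√T)
   = [ln(111.4378/83.2833) + (0.0601 + 0.5·0.2329²)·5.3431] / (0.2329·√5.3431)
   = [0.291219 + 0.466032] / 0.538352 = 1.406608
d₂ = d₁ − σ√T = 1.406608 − 0.538352 = 0.868257
N(d₁) = 0.920228,  N(d₂) = 0.807373,  e^(−rT) = 0.725336
E₀ = V₀·N(d₁) − D·e^(−rT)·N(d₂)
   = 111.4378·0.920228 − 83.2833·0.725336·0.807373 = 53.776115
B₀ = V₀ − E₀ = 111.4378 − 53.776115 = 57.661685
spread = −(1/T)·ln(B₀/D) − r = −(1/5.3431)·ln(57.661685/83.2833) − 0.0601 = 0.00870933

spread=0.0087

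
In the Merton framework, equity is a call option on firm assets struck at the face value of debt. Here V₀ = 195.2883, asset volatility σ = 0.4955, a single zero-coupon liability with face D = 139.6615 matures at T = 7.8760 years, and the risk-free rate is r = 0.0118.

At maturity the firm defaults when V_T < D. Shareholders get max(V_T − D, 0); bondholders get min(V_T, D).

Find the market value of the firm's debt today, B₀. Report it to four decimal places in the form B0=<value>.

d₁ = [ln(V₀/D) + (r + σ²/2)T] / (σ√T)
   = [ln(195.2883/139.6615) + (0.0118 + 0.5·0.4955²)·7.8760] / (0.4955·√7.8760)
   = [0.335255 + 1.059796] / 1.390582 = 1.003214
d₂ = d₁ − σ√T = 1.003214 − 1.390582 = -0.387368
N(d₁) = 0.842121,  N(d₂) = 0.349242,  e^(−rT) = 0.911251
E₀ = V₀·N(d₁) − D·e^(−rT)·N(d₂)
   = 195.2883·0.842121 − 139.6615·0.911251·0.349242 = 120.009540
B₀ = V₀ − E₀ = 195.2883 − 120.009540 = 75.278760

B0=75.2788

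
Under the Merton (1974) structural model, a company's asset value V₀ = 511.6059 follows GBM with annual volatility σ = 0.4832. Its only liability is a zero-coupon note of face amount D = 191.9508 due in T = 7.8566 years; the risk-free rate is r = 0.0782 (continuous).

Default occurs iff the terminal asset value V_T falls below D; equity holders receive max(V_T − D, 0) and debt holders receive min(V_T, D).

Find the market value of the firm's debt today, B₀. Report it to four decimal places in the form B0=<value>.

d₁ = [ln(V₀/D) + (r + σ²/2)T] / (σ√T)
   = [ln(511.6059/191.9508) + (0.0782 + 0.5·0.4832²)·7.8566] / (0.4832·√7.8566)
   = [0.980316 + 1.531574] / 1.354392 = 1.854626
d₂ = d₁ − σ√T = 1.854626 − 1.354392 = 0.500234
N(d₁) = 0.968175,  N(d₂) = 0.691545,  e^(−rT) = 0.540973
E₀ = V₀·N(d₁) − D·e^(−rT)·N(d₂)
   = 511.6059·0.968175 − 191.9508·0.540973·0.691545 = 423.513977
B₀ = V₀ − E₀ = 511.6059 − 423.513977 = 88.091923

B0=88.0919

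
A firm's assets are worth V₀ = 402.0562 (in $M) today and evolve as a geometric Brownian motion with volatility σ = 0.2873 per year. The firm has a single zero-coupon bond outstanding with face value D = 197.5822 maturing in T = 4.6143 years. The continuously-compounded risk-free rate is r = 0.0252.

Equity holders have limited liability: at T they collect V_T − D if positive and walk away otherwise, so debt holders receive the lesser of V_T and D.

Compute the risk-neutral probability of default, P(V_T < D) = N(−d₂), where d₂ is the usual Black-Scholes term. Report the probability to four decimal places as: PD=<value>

PD=0.1513

d₁ = [ln(V₀/D) + (r + σ²/2)T] / (σ√T)
   = [ln(402.0562/197.5822) + (0.0252 + 0.5·0.2873²)·4.6143] / (0.2873·√4.6143)
   = [0.710437 + 0.306715] / 0.617147 = 1.648153
d₂ = d₁ − σ√T = 1.648153 − 0.617147 = 1.031006
risk-neutral PD = N(−d₂) = N(-1.031006) = 0.151269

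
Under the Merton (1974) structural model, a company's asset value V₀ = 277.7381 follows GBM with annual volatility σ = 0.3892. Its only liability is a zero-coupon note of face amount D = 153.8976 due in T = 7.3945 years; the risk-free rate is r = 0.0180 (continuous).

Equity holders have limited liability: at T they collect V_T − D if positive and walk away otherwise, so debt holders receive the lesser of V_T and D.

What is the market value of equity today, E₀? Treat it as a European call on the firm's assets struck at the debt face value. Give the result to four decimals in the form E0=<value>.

d₁ = [ln(V₀/D) + (r + σ²/2)T] / (σ√T)
   = [ln(277.7381/153.8976) + (0.0180 + 0.5·0.3892²)·7.3945] / (0.3892·√7.3945)
   = [0.590391 + 0.693148] / 1.058345 = 1.212780
d₂ = d₁ − σ√T = 1.212780 − 1.058345 = 0.154435
N(d₁) = 0.887393,  N(d₂) = 0.561366,  e^(−rT) = 0.875377
E₀ = V₀·N(d₁) − D·e^(−rT)·N(d₂)
   = 277.7381·0.887393 − 153.8976·0.875377·0.561366 = 170.836455

E0=170.8365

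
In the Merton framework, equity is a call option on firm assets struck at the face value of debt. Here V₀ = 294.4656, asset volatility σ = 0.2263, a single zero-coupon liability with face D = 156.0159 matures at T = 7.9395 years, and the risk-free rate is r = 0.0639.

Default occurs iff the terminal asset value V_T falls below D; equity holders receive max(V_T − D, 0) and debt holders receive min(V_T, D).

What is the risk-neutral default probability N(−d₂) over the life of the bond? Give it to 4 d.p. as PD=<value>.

d₁ = [ln(V₀/D) + (r + σ²/2)T] / (σ√T)
   = [ln(294.4656/156.0159) + (0.0639 + 0.5·0.2263²)·7.9395] / (0.2263·√7.9395)
   = [0.635204 + 0.710632] / 0.637648 = 2.110625
d₂ = d₁ − σ√T = 2.110625 − 0.637648 = 1.472976
risk-neutral PD = N(−d₂) = N(-1.472976) = 0.070379

PD=0.0704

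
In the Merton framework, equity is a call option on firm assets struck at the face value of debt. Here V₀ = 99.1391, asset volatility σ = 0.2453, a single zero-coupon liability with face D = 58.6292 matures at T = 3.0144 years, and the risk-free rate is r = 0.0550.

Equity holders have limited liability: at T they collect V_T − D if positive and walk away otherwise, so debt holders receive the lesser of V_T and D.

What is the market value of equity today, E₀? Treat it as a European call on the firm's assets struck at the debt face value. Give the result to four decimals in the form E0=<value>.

d₁ = [ln(V₀/D) + (r + σ²/2)T] / (σ√T)
   = [ln(99.1391/58.6292) + (0.0550 + 0.5·0.2453²)·3.0144] / (0.2453·√3.0144)
   = [0.525291 + 0.256483] / 0.425891 = 1.835623
d₂ = d₁ − σ√T = 1.835623 − 0.425891 = 1.409732
N(d₁) = 0.966793,  N(d₂) = 0.920691,  e^(−rT) = 0.847222
E₀ = V₀·N(d₁) − D·e^(−rT)·N(d₂)
   = 99.1391·0.966793 − 58.6292·0.847222·0.920691 = 50.114494

E0=50.1145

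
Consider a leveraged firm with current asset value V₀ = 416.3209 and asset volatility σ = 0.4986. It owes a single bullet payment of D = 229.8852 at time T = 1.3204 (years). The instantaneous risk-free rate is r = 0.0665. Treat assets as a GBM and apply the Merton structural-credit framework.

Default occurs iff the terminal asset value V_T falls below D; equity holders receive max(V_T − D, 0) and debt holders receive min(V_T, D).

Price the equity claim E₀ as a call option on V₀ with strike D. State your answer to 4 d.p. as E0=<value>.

E0=215.2138

d₁ = [ln(V₀/D) + (r + σ²/2)T] / (σ√T)
   = [ln(416.3209/229.8852) + (0.0665 + 0.5·0.4986²)·1.3204] / (0.4986·√1.3204)
   = [0.593876 + 0.251934] / 0.572935 = 1.476277
d₂ = d₁ − σ√T = 1.476277 − 0.572935 = 0.903342
N(d₁) = 0.930065,  N(d₂) = 0.816828,  e^(−rT) = 0.915938
E₀ = V₀·N(d₁) − D·e^(−rT)·N(d₂)
   = 416.3209·0.930065 − 229.8852·0.915938·0.816828 = 215.213826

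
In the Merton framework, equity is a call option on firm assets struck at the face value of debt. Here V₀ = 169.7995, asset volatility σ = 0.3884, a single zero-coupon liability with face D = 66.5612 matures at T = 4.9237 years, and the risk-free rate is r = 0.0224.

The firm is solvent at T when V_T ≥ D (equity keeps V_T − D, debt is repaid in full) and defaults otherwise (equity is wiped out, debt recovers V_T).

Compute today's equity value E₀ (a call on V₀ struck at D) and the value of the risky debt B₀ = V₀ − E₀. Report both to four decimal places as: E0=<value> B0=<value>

d₁ = [ln(V₀/D) + (r + σ²/2)T] / (σ√T)
   = [ln(169.7995/66.5612) + (0.0224 + 0.5·0.3884²)·4.9237] / (0.3884·√4.9237)
   = [0.936497 + 0.481672] / 0.861837 = 1.645519
d₂ = d₁ − σ√T = 1.645519 − 0.861837 = 0.783682
N(d₁) = 0.950069,  N(d₂) = 0.783387,  e^(−rT) = 0.895574
E₀ = V₀·N(d₁) − D·e^(−rT)·N(d₂)
   = 169.7995·0.950069 − 66.5612·0.895574·0.783387 = 114.623134
B₀ = V₀ − E₀ = 169.7995 − 114.623134 = 55.176366

E0=114.6231 B0=55.1764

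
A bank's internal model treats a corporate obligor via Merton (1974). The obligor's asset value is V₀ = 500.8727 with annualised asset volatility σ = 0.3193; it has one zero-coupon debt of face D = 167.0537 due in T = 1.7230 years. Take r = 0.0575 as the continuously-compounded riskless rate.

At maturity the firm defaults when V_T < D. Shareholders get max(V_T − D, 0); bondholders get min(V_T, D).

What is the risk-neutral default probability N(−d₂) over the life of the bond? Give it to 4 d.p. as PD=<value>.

d₁ = [ln(V₀/D) + (r + σ²/2)T] / (σ√T)
   = [ln(500.8727/167.0537) + (0.0575 + 0.5·0.3193²)·1.7230] / (0.3193·√1.7230)
   = [1.098037 + 0.186905] / 0.419123 = 3.065785
d₂ = d₁ − σ√T = 3.065785 − 0.419123 = 2.646662
risk-neutral PD = N(−d₂) = N(-2.646662) = 0.004065

PD=0.0041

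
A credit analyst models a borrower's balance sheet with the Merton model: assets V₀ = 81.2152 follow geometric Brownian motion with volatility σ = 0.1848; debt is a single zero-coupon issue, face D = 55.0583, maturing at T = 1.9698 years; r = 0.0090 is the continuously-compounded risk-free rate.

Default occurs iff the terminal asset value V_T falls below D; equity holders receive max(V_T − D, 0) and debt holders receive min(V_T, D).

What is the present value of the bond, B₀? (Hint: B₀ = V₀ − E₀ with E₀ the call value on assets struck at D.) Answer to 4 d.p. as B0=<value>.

B0=53.6618

d₁ = [ln(V₀/D) + (r + σ²/2)T] / (σ√T)
   = [ln(81.2152/55.0583) + (0.0090 + 0.5·0.1848²)·1.9698] / (0.1848·√1.9698)
   = [0.388710 + 0.051364] / 0.259366 = 1.696727
d₂ = d₁ − σ√T = 1.696727 − 0.259366 = 1.437361
N(d₁) = 0.955126,  N(d₂) = 0.924692,  e^(−rT) = 0.982428
E₀ = V₀·N(d₁) − D·e^(−rT)·N(d₂)
   = 81.2152·0.955126 − 55.0583·0.982428·0.924692 = 27.553377
B₀ = V₀ − E₀ = 81.2152 − 27.553377 = 53.661823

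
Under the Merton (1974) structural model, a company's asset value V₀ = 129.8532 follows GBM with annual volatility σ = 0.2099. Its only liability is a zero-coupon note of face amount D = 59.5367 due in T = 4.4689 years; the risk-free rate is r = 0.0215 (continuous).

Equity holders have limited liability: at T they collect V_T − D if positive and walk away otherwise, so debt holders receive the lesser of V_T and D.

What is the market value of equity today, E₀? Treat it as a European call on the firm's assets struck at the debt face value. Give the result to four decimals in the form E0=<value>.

E0=76.1026

d₁ = [ln(V₀/D) + (r + σ²/2)T] / (σ√T)
   = [ln(129.8532/59.5367) + (0.0215 + 0.5·0.2099²)·4.4689] / (0.2099·√4.4689)
   = [0.779812 + 0.194527] / 0.443724 = 2.195822
d₂ = d₁ − σ√T = 2.195822 − 0.443724 = 1.752098
N(d₁) = 0.985948,  N(d₂) = 0.960122,  e^(−rT) = 0.908390
E₀ = V₀·N(d₁) − D·e^(−rT)·N(d₂)
   = 129.8532·0.985948 − 59.5367·0.908390·0.960122 = 76.102638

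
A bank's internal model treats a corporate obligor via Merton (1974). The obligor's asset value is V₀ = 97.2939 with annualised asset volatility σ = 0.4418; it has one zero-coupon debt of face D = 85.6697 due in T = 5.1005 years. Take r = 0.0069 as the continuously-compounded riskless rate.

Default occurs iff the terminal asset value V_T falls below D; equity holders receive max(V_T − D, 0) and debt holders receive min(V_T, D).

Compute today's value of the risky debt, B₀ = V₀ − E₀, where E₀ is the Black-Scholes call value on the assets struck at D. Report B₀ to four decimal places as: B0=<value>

d₁ = [ln(V₀/D) + (r + σ²/2)T] / (σ√T)
   = [ln(97.2939/85.6697) + (0.0069 + 0.5·0.4418²)·5.1005] / (0.4418·√5.1005)
   = [0.127237 + 0.532970] / 0.997774 = 0.661680
d₂ = d₁ − σ√T = 0.661680 − 0.997774 = -0.336094
N(d₁) = 0.745912,  N(d₂) = 0.368400,  e^(−rT) = 0.965419
E₀ = V₀·N(d₁) − D·e^(−rT)·N(d₂)
   = 97.2939·0.745912 − 85.6697·0.965419·0.368400 = 42.103361
B₀ = V₀ − E₀ = 97.2939 − 42.103361 = 55.190539

B0=55.1905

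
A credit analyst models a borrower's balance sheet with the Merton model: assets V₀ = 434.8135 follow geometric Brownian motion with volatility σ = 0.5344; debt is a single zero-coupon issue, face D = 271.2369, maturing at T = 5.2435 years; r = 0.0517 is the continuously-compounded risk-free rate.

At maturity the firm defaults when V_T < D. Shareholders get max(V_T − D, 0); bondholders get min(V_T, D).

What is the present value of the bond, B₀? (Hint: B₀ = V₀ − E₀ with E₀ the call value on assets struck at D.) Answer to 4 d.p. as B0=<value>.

B0=151.4752

d₁ = [ln(V₀/D) + (r + σ²/2)T] / (σ√T)
   = [ln(434.8135/271.2369) + (0.0517 + 0.5·0.5344²)·5.2435] / (0.5344·√5.2435)
   = [0.471925 + 1.019817] / 1.223706 = 1.219036
d₂ = d₁ − σ√T = 1.219036 − 1.223706 = -0.004670
N(d₁) = 0.888585,  N(d₂) = 0.498137,  e^(−rT) = 0.762549
E₀ = V₀·N(d₁) − D·e^(−rT)·N(d₂)
   = 434.8135·0.888585 − 271.2369·0.762549·0.498137 = 283.338308
B₀ = V₀ − E₀ = 434.8135 − 283.338308 = 151.475192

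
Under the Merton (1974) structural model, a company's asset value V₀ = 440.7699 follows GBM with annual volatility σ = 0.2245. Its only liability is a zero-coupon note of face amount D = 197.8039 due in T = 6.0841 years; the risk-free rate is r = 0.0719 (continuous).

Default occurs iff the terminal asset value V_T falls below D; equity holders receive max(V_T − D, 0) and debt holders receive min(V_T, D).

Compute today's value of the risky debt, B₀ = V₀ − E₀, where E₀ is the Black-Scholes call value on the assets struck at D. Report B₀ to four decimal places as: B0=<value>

B0=127.1585

d₁ = [ln(V₀/D) + (r + σ²/2)T] / (σ√T)
   = [ln(440.7699/197.8039) + (0.0719 + 0.5·0.2245²)·6.0841] / (0.2245·√6.0841)
   = [0.801247 + 0.590767] / 0.553751 = 2.513790
d₂ = d₁ − σ√T = 2.513790 − 0.553751 = 1.960039
N(d₁) = 0.994028,  N(d₂) = 0.975004,  e^(−rT) = 0.645683
E₀ = V₀·N(d₁) − D·e^(−rT)·N(d₂)
   = 440.7699·0.994028 − 197.8039·0.645683·0.975004 = 313.611401
B₀ = V₀ − E₀ = 440.7699 − 313.611401 = 127.158499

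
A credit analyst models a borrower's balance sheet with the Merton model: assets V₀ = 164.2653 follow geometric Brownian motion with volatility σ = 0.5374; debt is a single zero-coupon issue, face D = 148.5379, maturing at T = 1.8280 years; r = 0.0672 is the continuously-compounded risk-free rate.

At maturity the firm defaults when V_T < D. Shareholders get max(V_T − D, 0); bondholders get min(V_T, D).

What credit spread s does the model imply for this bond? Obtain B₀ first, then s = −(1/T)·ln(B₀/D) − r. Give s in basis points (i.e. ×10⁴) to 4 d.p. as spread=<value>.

spread=1276.8421

d₁ = [ln(V₀/D) + (r + σ²/2)T] / (σ√T)
   = [ln(164.2653/148.5379) + (0.0672 + 0.5·0.5374²)·1.8280] / (0.5374·√1.8280)
   = [0.100643 + 0.386804] / 0.726584 = 0.670874
d₂ = d₁ − σ√T = 0.670874 − 0.726584 = -0.055710
N(d₁) = 0.748850,  N(d₂) = 0.477787,  e^(−rT) = 0.884404
E₀ = V₀·N(d₁) − D·e^(−rT)·N(d₂)
   = 164.2653·0.748850 − 148.5379·0.884404·0.477787 = 60.244403
B₀ = V₀ − E₀ = 164.2653 − 60.244403 = 104.020897
spread = −(1/T)·ln(B₀/D) − r = −(1/1.8280)·ln(104.020897/148.5379) − 0.0672 = 0.12768421
in basis points: 0.12768421 × 10⁴ = 1276.8421 bp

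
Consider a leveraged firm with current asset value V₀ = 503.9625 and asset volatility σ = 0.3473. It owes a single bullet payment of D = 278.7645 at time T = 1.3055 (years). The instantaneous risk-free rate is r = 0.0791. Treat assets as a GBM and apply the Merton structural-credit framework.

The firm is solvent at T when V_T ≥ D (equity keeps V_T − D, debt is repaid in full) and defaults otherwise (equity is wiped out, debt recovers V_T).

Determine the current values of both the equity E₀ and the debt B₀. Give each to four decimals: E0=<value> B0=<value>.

E0=254.7854 B0=249.1771

d₁ = [ln(V₀/D) + (r + σ²/2)T] / (σ√T)
   = [ln(503.9625/278.7645) + (0.0791 + 0.5·0.3473²)·1.3055] / (0.3473·√1.3055)
   = [0.592135 + 0.181998] / 0.396820 = 1.950842
d₂ = d₁ − σ√T = 1.950842 − 0.396820 = 1.554022
N(d₁) = 0.974462,  N(d₂) = 0.939910,  e^(−rT) = 0.901888
E₀ = V₀·N(d₁) − D·e^(−rT)·N(d₂)
   = 503.9625·0.974462 − 278.7645·0.901888·0.939910 = 254.785390
B₀ = V₀ − E₀ = 503.9625 − 254.785390 = 249.177110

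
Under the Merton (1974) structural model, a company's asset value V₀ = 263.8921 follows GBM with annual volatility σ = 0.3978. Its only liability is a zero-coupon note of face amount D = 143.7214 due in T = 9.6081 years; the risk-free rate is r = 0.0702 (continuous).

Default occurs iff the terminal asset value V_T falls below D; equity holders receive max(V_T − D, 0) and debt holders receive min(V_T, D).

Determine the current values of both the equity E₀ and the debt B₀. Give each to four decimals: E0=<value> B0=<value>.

d₁ = [ln(V₀/D) + (r + σ²/2)T] / (σ√T)
   = [ln(263.8921/143.7214) + (0.0702 + 0.5·0.3978²)·9.6081] / (0.3978·√9.6081)
   = [0.607664 + 1.434705] / 1.233058 = 1.656344
d₂ = d₁ − σ√T = 1.656344 − 1.233058 = 0.423286
N(d₁) = 0.951174,  N(d₂) = 0.663957,  e^(−rT) = 0.509417
E₀ = V₀·N(d₁) − D·e^(−rT)·N(d₂)
   = 263.8921·0.951174 − 143.7214·0.509417·0.663957 = 202.396289
B₀ = V₀ − E₀ = 263.8921 − 202.396289 = 61.495811

E0=202.3963 B0=61.4958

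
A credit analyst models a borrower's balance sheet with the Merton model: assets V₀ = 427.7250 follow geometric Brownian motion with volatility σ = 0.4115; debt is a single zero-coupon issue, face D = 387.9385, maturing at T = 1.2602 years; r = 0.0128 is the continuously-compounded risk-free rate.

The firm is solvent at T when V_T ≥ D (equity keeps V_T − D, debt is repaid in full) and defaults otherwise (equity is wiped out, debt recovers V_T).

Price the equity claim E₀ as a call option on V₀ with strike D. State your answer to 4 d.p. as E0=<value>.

d₁ = [ln(V₀/D) + (r + σ²/2)T] / (σ√T)
   = [ln(427.7250/387.9385) + (0.0128 + 0.5·0.4115²)·1.2602] / (0.4115·√1.2602)
   = [0.097634 + 0.122827] / 0.461944 = 0.477245
d₂ = d₁ − σ√T = 0.477245 − 0.461944 = 0.015300
N(d₁) = 0.683406,  N(d₂) = 0.506104,  e^(−rT) = 0.983999
E₀ = V₀·N(d₁) − D·e^(−rT)·N(d₂)
   = 427.7250·0.683406 − 387.9385·0.983999·0.506104 = 99.114347

E0=99.1143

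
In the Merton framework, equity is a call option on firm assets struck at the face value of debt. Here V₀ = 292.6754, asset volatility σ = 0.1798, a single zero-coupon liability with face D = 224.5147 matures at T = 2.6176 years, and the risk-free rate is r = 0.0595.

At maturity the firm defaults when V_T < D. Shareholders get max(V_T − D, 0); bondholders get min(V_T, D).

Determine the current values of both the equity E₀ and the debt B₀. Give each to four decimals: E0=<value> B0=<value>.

E0=102.8039 B0=189.8715

d₁ = [ln(V₀/D) + (r + σ²/2)T] / (σ√T)
   = [ln(292.6754/224.5147) + (0.0595 + 0.5·0.1798²)·2.6176] / (0.1798·√2.6176)
   = [0.265123 + 0.198058] / 0.290898 = 1.592244
d₂ = d₁ − σ√T = 1.592244 − 0.290898 = 1.301345
N(d₁) = 0.944335,  N(d₂) = 0.903430,  e^(−rT) = 0.855776
E₀ = V₀·N(d₁) − D·e^(−rT)·N(d₂)
   = 292.6754·0.944335 − 224.5147·0.855776·0.903430 = 102.803875
B₀ = V₀ − E₀ = 292.6754 − 102.803875 = 189.871525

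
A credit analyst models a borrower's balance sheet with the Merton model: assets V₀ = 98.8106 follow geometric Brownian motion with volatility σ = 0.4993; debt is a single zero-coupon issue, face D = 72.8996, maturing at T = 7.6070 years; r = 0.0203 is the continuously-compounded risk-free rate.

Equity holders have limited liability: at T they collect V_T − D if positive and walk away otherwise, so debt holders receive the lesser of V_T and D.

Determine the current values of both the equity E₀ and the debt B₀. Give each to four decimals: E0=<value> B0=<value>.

d₁ = [ln(V₀/D) + (r + σ²/2)T] / (σ√T)
   = [ln(98.8106/72.8996) + (0.0203 + 0.5·0.4993²)·7.6070] / (0.4993·√7.6070)
   = [0.304122 + 1.102637] / 1.377109 = 1.021530
d₂ = d₁ − σ√T = 1.021530 − 1.377109 = -0.355579
N(d₁) = 0.846498,  N(d₂) = 0.361078,  e^(−rT) = 0.856910
E₀ = V₀·N(d₁) − D·e^(−rT)·N(d₂)
   = 98.8106·0.846498 − 72.8996·0.856910·0.361078 = 61.087036
B₀ = V₀ − E₀ = 98.8106 − 61.087036 = 37.723564

E0=61.0870 B0=37.7236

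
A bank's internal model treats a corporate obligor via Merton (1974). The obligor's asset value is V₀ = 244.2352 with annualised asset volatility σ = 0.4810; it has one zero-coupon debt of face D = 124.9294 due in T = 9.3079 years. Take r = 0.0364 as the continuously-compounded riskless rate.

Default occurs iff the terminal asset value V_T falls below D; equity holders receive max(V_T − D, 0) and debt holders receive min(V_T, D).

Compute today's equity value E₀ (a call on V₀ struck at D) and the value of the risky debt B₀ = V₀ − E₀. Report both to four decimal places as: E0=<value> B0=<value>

E0=182.4048 B0=61.8304

d₁ = [ln(V₀/D) + (r + σ²/2)T] / (σ√T)
   = [ln(244.2352/124.9294) + (0.0364 + 0.5·0.4810²)·9.3079] / (0.4810·√9.3079)
   = [0.670383 + 1.415550] / 1.467476 = 1.421443
d₂ = d₁ − σ√T = 1.421443 − 1.467476 = -0.046033
N(d₁) = 0.922406,  N(d₂) = 0.481642,  e^(−rT) = 0.712620
E₀ = V₀·N(d₁) − D·e^(−rT)·N(d₂)
   = 244.2352·0.922406 − 124.9294·0.712620·0.481642 = 182.404798
B₀ = V₀ − E₀ = 244.2352 − 182.404798 = 61.830402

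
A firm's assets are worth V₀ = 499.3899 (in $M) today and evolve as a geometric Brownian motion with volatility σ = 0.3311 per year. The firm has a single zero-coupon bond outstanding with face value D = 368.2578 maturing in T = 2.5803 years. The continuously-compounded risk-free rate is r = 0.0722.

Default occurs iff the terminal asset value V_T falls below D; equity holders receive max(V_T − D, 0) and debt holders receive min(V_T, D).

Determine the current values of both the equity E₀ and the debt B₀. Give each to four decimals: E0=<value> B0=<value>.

E0=213.2984 B0=286.0915

d₁ = [ln(V₀/D) + (r + σ²/2)T] / (σ√T)
   = [ln(499.3899/368.2578) + (0.0722 + 0.5·0.3311²)·2.5803] / (0.3311·√2.5803)
   = [0.304604 + 0.327733] / 0.531856 = 1.188925
d₂ = d₁ − σ√T = 1.188925 − 0.531856 = 0.657069
N(d₁) = 0.882765,  N(d₂) = 0.744432,  e^(−rT) = 0.830026
E₀ = V₀·N(d₁) − D·e^(−rT)·N(d₂)
   = 499.3899·0.882765 − 368.2578·0.830026·0.744432 = 213.298378
B₀ = V₀ − E₀ = 499.3899 − 213.298378 = 286.091522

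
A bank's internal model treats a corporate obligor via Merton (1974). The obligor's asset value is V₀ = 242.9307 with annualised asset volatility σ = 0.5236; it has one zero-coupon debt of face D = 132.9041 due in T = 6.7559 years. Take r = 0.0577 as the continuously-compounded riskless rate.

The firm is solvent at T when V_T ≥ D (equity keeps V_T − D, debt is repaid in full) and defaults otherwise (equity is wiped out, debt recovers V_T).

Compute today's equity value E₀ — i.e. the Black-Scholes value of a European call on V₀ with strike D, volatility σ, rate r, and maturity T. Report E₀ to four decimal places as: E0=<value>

E0=176.9130

d₁ = [ln(V₀/D) + (r + σ²/2)T] / (σ√T)
   = [ln(242.9307/132.9041) + (0.0577 + 0.5·0.5236²)·6.7559] / (0.5236·√6.7559)
   = [0.603148 + 1.315904] / 1.360947 = 1.410086
d₂ = d₁ − σ√T = 1.410086 − 1.360947 = 0.049139
N(d₁) = 0.920743,  N(d₂) = 0.519596,  e^(−rT) = 0.677182
E₀ = V₀·N(d₁) − D·e^(−rT)·N(d₂)
   = 242.9307·0.920743 − 132.9041·0.677182·0.519596 = 176.912966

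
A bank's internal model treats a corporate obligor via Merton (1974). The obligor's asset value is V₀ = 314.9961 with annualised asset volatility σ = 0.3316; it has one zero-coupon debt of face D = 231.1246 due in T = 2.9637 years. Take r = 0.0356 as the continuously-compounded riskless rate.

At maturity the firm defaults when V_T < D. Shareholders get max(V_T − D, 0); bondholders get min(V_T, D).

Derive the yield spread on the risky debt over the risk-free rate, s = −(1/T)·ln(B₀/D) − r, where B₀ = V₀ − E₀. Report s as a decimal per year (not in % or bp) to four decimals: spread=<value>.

spread=0.0332

d₁ = [ln(V₀/D) + (r + σ²/2)T] / (σ√T)
   = [ln(314.9961/231.1246) + (0.0356 + 0.5·0.3316²)·2.9637] / (0.3316·√2.9637)
   = [0.309603 + 0.268450] / 0.570863 = 1.012596
d₂ = d₁ − σ√T = 1.012596 − 0.570863 = 0.441733
N(d₁) = 0.844373,  N(d₂) = 0.670659,  e^(−rT) = 0.899868
E₀ = V₀·N(d₁) − D·e^(−rT)·N(d₂)
   = 314.9961·0.844373 − 231.1246·0.899868·0.670659 = 126.489672
B₀ = V₀ − E₀ = 314.9961 − 126.489672 = 188.506428
spread = −(1/T)·ln(B₀/D) − r = −(1/2.9637)·ln(188.506428/231.1246) − 0.0356 = 0.03317378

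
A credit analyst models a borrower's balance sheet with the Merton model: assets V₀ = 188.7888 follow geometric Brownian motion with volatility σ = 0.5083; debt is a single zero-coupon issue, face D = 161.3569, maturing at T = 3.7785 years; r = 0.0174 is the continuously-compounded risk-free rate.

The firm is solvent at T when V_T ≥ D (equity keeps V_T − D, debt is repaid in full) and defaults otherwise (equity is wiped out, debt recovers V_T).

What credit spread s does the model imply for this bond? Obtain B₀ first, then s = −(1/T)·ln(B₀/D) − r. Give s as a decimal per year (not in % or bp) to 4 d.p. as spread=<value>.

spread=0.0986

d₁ = [ln(V₀/D) + (r + σ²/2)T] / (σ√T)
   = [ln(188.7888/161.3569) + (0.0174 + 0.5·0.5083²)·3.7785] / (0.5083·√3.7785)
   = [0.157010 + 0.553869] / 0.988052 = 0.719476
d₂ = d₁ − σ√T = 0.719476 − 0.988052 = -0.268576
N(d₁) = 0.764076,  N(d₂) = 0.394128,  e^(−rT) = 0.936369
E₀ = V₀·N(d₁) − D·e^(−rT)·N(d₂)
   = 188.7888·0.764076 − 161.3569·0.936369·0.394128 = 84.700398
B₀ = V₀ − E₀ = 188.7888 − 84.700398 = 104.088402
spread = −(1/T)·ln(B₀/D) − r = −(1/3.7785)·ln(104.088402/161.3569) − 0.0174 = 0.09861909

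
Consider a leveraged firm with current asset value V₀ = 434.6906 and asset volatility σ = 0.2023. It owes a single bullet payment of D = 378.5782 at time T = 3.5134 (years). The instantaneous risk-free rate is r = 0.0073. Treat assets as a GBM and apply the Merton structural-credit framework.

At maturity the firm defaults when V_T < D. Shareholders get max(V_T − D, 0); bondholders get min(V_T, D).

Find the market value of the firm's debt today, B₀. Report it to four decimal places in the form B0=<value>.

d₁ = [ln(V₀/D) + (r + σ²/2)T] / (σ√T)
   = [ln(434.6906/378.5782) + (0.0073 + 0.5·0.2023²)·3.5134] / (0.2023·√3.5134)
   = [0.138212 + 0.097541] / 0.379192 = 0.621724
d₂ = d₁ − σ√T = 0.621724 − 0.379192 = 0.242532
N(d₁) = 0.732938,  N(d₂) = 0.595816,  e^(−rT) = 0.974678
E₀ = V₀·N(d₁) − D·e^(−rT)·N(d₂)
   = 434.6906·0.732938 − 378.5782·0.974678·0.595816 = 98.750145
B₀ = V₀ − E₀ = 434.6906 − 98.750145 = 335.940455

B0=335.9405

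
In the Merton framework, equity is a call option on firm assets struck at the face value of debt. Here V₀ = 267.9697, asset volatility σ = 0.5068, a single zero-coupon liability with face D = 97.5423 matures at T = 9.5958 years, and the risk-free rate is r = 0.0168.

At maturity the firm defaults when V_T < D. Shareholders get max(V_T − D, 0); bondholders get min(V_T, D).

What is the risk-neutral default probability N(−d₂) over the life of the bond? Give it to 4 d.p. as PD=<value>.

d₁ = [ln(V₀/D) + (r + σ²/2)T] / (σ√T)
   = [ln(267.9697/97.5423) + (0.0168 + 0.5·0.5068²)·9.5958] / (0.5068·√9.5958)
   = [1.010588 + 1.393532] / 1.569919 = 1.531366
d₂ = d₁ − σ√T = 1.531366 − 1.569919 = -0.038553
risk-neutral PD = N(−d₂) = N(0.038553) = 0.515377

PD=0.5154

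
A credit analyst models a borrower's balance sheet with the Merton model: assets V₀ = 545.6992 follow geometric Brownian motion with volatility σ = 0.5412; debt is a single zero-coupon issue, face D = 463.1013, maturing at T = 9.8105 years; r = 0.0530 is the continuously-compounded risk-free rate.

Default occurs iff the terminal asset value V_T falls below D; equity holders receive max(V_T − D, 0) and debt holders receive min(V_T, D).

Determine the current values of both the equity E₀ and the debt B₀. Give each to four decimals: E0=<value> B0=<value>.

d₁ = [ln(V₀/D) + (r + σ²/2)T] / (σ√T)
   = [ln(545.6992/463.1013) + (0.0530 + 0.5·0.5412²)·9.8105] / (0.5412·√9.8105)
   = [0.164122 + 1.956692] / 1.695131 = 1.251121
d₂ = d₁ − σ√T = 1.251121 − 1.695131 = -0.444011
N(d₁) = 0.894555,  N(d₂) = 0.328517,  e^(−rT) = 0.594546
E₀ = V₀·N(d₁) − D·e^(−rT)·N(d₂)
   = 545.6992·0.894555 − 463.1013·0.594546·0.328517 = 397.705407
B₀ = V₀ − E₀ = 545.6992 − 397.705407 = 147.993793

E0=397.7054 B0=147.9938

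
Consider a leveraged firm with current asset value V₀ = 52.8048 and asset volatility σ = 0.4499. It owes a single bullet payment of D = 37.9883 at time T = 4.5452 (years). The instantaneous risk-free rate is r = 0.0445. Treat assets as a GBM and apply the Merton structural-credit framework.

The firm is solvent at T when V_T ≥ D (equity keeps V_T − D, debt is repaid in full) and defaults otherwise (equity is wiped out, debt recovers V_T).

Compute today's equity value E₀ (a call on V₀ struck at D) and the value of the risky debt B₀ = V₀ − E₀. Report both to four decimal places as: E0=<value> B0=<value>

d₁ = [ln(V₀/D) + (r + σ²/2)T] / (σ√T)
   = [ln(52.8048/37.9883) + (0.0445 + 0.5·0.4499²)·4.5452] / (0.4499·√4.5452)
   = [0.329324 + 0.662258] / 0.959163 = 1.033799
d₂ = d₁ − σ√T = 1.033799 − 0.959163 = 0.074636
N(d₁) = 0.849385,  N(d₂) = 0.529748,  e^(−rT) = 0.816881
E₀ = V₀·N(d₁) − D·e^(−rT)·N(d₂)
   = 52.8048·0.849385 − 37.9883·0.816881·0.529748 = 28.412503
B₀ = V₀ − E₀ = 52.8048 − 28.412503 = 24.392297

E0=28.4125 B0=24.3923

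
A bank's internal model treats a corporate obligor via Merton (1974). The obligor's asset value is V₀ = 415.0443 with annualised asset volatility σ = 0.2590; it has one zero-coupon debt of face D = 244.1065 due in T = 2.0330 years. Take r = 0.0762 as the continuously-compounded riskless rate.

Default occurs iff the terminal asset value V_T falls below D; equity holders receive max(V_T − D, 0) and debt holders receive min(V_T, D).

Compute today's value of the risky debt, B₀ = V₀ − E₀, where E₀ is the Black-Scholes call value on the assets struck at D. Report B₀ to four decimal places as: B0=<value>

d₁ = [ln(V₀/D) + (r + σ²/2)T] / (σ√T)
   = [ln(415.0443/244.1065) + (0.0762 + 0.5·0.2590²)·2.0330] / (0.2590·√2.0330)
   = [0.530781 + 0.223102] / 0.369291 = 2.041435
d₂ = d₁ − σ√T = 2.041435 − 0.369291 = 1.672144
N(d₁) = 0.979396,  N(d₂) = 0.952752,  e^(−rT) = 0.856488
E₀ = V₀·N(d₁) − D·e^(−rT)·N(d₂)
   = 415.0443·0.979396 − 244.1065·0.856488·0.952752 = 207.296776
B₀ = V₀ − E₀ = 415.0443 − 207.296776 = 207.747524

B0=207.7475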